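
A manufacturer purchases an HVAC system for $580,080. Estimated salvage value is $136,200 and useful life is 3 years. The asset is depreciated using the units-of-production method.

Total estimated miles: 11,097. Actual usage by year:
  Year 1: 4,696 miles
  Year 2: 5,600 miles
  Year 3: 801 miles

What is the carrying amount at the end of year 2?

Depreciable base = $580,080 − $136,200 = $443,880.
Rate = $443,880 / 11,097 miles = $40 per mile.
Year 1: 4,696 × $40 = $187,840. Book value $392,240.
Year 2: 5,600 × $40 = $224,000. Book value $168,240.

$168,240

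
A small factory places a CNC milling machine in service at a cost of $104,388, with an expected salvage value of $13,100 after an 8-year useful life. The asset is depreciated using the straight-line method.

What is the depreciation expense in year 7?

Depreciable base = $104,388 − $13,100 = $91,288.
Annual expense = $91,288 / 8 = $11,411.

$11,411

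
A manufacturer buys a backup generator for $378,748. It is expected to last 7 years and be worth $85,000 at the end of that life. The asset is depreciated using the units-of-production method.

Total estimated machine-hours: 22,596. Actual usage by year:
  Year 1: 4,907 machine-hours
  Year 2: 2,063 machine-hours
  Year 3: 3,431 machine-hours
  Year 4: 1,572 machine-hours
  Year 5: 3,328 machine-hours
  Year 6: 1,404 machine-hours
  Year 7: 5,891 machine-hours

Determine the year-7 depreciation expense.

$76,583

Depreciable base = $378,748 − $85,000 = $293,748.
Rate = $293,748 / 22,596 machine-hours = $13 per machine-hour.
Year 1: 4,907 × $13 = $63,791. Book value $314,957.
Year 2: 2,063 × $13 = $26,819. Book value $288,138.
Year 3: 3,431 × $13 = $44,603. Book value $243,535.
Year 4: 1,572 × $13 = $20,436. Book value $223,099.
Year 5: 3,328 × $13 = $43,264. Book value $179,835.
Year 6: 1,404 × $13 = $18,252. Book value $161,583.
Year 7: 5,891 × $13 = $76,583. Book value $85,000.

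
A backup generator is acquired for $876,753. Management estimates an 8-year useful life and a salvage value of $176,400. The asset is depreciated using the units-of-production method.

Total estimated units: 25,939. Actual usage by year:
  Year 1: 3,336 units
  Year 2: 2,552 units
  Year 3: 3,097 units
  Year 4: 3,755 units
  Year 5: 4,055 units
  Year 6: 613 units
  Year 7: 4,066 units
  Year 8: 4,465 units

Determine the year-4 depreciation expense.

Depreciable base = $876,753 − $176,400 = $700,353.
Rate = $700,353 / 25,939 units = $27 per unit.
Year 1: 3,336 × $27 = $90,072. Book value $786,681.
Year 2: 2,552 × $27 = $68,904. Book value $717,777.
Year 3: 3,097 × $27 = $83,619. Book value $634,158.
Year 4: 3,755 × $27 = $101,385. Book value $532,773.

$101,385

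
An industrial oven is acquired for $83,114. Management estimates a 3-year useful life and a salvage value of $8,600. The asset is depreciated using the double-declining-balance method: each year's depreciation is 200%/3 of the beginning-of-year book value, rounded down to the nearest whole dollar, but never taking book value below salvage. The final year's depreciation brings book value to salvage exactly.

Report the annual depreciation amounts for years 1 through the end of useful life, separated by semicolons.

$55,409; $18,470; $635

Depreciable base = $83,114 − $8,600 = $74,514.
Year 1: ⌊$83,114 × 200%/3⌋ = $55,409. Book value $27,705.
Year 2: ⌊$27,705 × 200%/3⌋ = $18,470. Book value $9,235.
Year 3 (final): $9,235 − $8,600 = $635. Book value $8,600.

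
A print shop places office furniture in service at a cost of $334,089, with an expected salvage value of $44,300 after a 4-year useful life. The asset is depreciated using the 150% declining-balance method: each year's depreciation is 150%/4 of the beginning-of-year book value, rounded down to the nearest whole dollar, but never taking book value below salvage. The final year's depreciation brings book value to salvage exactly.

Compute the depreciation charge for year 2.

Depreciable base = $334,089 − $44,300 = $289,789.
Year 1: ⌊$334,089 × 150%/4⌋ = $125,283. Book value $208,806.
Year 2: ⌊$208,806 × 150%/4⌋ = $78,302. Book value $130,504.

$78,302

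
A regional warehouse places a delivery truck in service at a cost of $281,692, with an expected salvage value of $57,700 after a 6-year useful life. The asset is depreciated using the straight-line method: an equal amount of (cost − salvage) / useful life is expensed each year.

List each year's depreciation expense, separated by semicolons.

Depreciable base = $281,692 − $57,700 = $223,992.
Annual expense = $223,992 / 6 = $37,332.
End of year 1: book value $244,360.
End of year 2: book value $207,028.
End of year 3: book value $169,696.
End of year 4: book value $132,364.
End of year 5: book value $95,032.
End of year 6: book value $57,700.

$37,332; $37,332; $37,332; $37,332; $37,332; $37,332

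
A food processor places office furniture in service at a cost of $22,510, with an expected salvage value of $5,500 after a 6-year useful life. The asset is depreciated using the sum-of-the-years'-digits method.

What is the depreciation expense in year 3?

$3,240

Depreciable base = $22,510 − $5,500 = $17,010.
Sum of the years' digits = 6+5+4+3+2+1 = 21.
Year 1: $17,010 × 6/21 = $4,860. Book value $17,650.
Year 2: $17,010 × 5/21 = $4,050. Book value $13,600.
Year 3: $17,010 × 4/21 = $3,240. Book value $10,360.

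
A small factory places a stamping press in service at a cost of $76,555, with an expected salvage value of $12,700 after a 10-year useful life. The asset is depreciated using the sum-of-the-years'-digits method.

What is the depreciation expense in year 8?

$3,483

Depreciable base = $76,555 − $12,700 = $63,855.
Sum of the years' digits = 10+9+8+7+6+5+4+3+2+1 = 55.
Year 1: $63,855 × 10/55 = $11,610. Book value $64,945.
Year 2: $63,855 × 9/55 = $10,449. Book value $54,496.
Year 3: $63,855 × 8/55 = $9,288. Book value $45,208.
Year 4: $63,855 × 7/55 = $8,127. Book value $37,081.
Year 5: $63,855 × 6/55 = $6,966. Book value $30,115.
Year 6: $63,855 × 5/55 = $5,805. Book value $24,310.
Year 7: $63,855 × 4/55 = $4,644. Book value $19,666.
Year 8: $63,855 × 3/55 = $3,483. Book value $16,183.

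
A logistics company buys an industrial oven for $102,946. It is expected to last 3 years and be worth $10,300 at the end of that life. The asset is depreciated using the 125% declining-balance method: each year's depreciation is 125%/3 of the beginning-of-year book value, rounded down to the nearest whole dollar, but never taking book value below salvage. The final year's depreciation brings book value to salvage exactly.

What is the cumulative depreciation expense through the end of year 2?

Depreciable base = $102,946 − $10,300 = $92,646.
Year 1: ⌊$102,946 × 125%/3⌋ = $42,894. Book value $60,052.
Year 2: ⌊$60,052 × 125%/3⌋ = $25,021. Book value $35,031.
Accumulated through year 2 = $102,946 − $35,031 = $67,915.

$67,915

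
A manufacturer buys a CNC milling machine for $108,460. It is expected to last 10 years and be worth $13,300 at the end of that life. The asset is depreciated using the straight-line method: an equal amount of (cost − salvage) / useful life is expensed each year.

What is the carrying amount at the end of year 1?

$98,944

Depreciable base = $108,460 − $13,300 = $95,160.
Annual expense = $95,160 / 10 = $9,516.
End of year 1: book value $98,944.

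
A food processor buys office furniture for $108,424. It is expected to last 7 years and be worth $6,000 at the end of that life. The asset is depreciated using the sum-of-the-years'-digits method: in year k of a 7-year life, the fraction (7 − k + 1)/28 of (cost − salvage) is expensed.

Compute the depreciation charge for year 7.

$3,658

Depreciable base = $108,424 − $6,000 = $102,424.
Sum of the years' digits = 7+6+5+4+3+2+1 = 28.
Year 1: $102,424 × 7/28 = $25,606. Book value $82,818.
Year 2: $102,424 × 6/28 = $21,948. Book value $60,870.
Year 3: $102,424 × 5/28 = $18,290. Book value $42,580.
Year 4: $102,424 × 4/28 = $14,632. Book value $27,948.
Year 5: $102,424 × 3/28 = $10,974. Book value $16,974.
Year 6: $102,424 × 2/28 = $7,316. Book value $9,658.
Year 7: $102,424 × 1/28 = $3,658. Book value $6,000.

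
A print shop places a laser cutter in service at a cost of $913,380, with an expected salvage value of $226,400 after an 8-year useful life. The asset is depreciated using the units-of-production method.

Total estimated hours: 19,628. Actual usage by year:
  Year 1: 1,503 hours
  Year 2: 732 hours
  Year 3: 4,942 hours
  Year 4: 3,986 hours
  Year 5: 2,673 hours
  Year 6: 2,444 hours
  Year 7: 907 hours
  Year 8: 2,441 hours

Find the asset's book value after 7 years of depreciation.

Depreciable base = $913,380 − $226,400 = $686,980.
Rate = $686,980 / 19,628 hours = $35 per hour.
Year 1: 1,503 × $35 = $52,605. Book value $860,775.
Year 2: 732 × $35 = $25,620. Book value $835,155.
Year 3: 4,942 × $35 = $172,970. Book value $662,185.
Year 4: 3,986 × $35 = $139,510. Book value $522,675.
Year 5: 2,673 × $35 = $93,555. Book value $429,120.
Year 6: 2,444 × $35 = $85,540. Book value $343,580.
Year 7: 907 × $35 = $31,745. Book value $311,835.

$311,835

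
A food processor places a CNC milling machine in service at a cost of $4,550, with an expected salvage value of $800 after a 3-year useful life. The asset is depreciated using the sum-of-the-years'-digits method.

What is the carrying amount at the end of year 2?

$1,425

Depreciable base = $4,550 − $800 = $3,750.
Sum of the years' digits = 3+2+1 = 6.
Year 1: $3,750 × 3/6 = $1,875. Book value $2,675.
Year 2: $3,750 × 2/6 = $1,250. Book value $1,425.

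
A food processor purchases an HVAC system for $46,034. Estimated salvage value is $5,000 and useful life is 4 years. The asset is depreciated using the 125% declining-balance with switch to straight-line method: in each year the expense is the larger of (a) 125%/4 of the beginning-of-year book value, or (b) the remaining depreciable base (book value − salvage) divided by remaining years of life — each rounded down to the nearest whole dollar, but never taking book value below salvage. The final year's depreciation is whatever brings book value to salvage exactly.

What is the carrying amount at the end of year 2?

$21,759

Depreciable base = $46,034 − $5,000 = $41,034.
Year 1: DB = ⌊$46,034 × 125%/4⌋ = $14,385; SL = ⌊$41,034/4⌋ = $10,258 → take DB $14,385. Book value $31,649.
Year 2: DB = ⌊$31,649 × 125%/4⌋ = $9,890; SL = ⌊$26,649/3⌋ = $8,883 → take DB $9,890. Book value $21,759.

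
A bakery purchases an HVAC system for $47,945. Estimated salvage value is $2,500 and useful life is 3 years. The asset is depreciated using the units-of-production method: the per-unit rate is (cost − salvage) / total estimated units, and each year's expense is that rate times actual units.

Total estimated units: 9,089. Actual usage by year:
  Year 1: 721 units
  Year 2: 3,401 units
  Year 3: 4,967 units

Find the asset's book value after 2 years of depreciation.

Depreciable base = $47,945 − $2,500 = $45,445.
Rate = $45,445 / 9,089 units = $5 per unit.
Year 1: 721 × $5 = $3,605. Book value $44,340.
Year 2: 3,401 × $5 = $17,005. Book value $27,335.

$27,335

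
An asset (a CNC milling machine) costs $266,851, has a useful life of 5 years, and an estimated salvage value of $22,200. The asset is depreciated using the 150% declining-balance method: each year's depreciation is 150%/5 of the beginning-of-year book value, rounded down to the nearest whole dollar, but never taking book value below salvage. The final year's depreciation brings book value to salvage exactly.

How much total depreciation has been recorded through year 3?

Depreciable base = $266,851 − $22,200 = $244,651.
Year 1: ⌊$266,851 × 150%/5⌋ = $80,055. Book value $186,796.
Year 2: ⌊$186,796 × 150%/5⌋ = $56,038. Book value $130,758.
Year 3: ⌊$130,758 × 150%/5⌋ = $39,227. Book value $91,531.
Accumulated through year 3 = $266,851 − $91,531 = $175,320.

$175,320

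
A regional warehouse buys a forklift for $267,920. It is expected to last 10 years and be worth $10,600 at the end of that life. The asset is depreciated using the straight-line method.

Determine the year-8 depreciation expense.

Depreciable base = $267,920 − $10,600 = $257,320.
Annual expense = $257,320 / 10 = $25,732.

$25,732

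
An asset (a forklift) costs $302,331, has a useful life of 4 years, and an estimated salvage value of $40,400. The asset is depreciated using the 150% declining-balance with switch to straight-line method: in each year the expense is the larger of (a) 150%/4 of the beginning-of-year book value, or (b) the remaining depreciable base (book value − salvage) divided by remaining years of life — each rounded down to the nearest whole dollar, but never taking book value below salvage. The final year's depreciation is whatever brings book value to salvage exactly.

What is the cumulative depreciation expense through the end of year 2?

$184,232

Depreciable base = $302,331 − $40,400 = $261,931.
Year 1: DB = ⌊$302,331 × 150%/4⌋ = $113,374; SL = ⌊$261,931/4⌋ = $65,482 → take DB $113,374. Book value $188,957.
Year 2: DB = ⌊$188,957 × 150%/4⌋ = $70,858; SL = ⌊$148,557/3⌋ = $49,519 → take DB $70,858. Book value $118,099.
Accumulated through year 2 = $302,331 − $118,099 = $184,232.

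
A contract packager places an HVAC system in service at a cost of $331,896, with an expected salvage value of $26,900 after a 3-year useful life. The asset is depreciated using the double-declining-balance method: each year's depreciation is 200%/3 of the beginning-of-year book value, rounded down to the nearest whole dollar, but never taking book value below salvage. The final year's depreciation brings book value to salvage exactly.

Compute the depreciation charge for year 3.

Depreciable base = $331,896 − $26,900 = $304,996.
Year 1: ⌊$331,896 × 200%/3⌋ = $221,264. Book value $110,632.
Year 2: ⌊$110,632 × 200%/3⌋ = $73,754. Book value $36,878.
Year 3 (final): $36,878 − $26,900 = $9,978. Book value $26,900.

$9,978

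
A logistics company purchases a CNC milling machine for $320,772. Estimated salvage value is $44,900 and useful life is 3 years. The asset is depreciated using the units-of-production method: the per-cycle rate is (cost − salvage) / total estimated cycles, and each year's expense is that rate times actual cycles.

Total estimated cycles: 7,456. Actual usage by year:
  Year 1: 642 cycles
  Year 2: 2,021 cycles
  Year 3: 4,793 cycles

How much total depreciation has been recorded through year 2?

Depreciable base = $320,772 − $44,900 = $275,872.
Rate = $275,872 / 7,456 cycles = $37 per cycle.
Year 1: 642 × $37 = $23,754. Book value $297,018.
Year 2: 2,021 × $37 = $74,777. Book value $222,241.
Accumulated through year 2 = $320,772 − $222,241 = $98,531.

$98,531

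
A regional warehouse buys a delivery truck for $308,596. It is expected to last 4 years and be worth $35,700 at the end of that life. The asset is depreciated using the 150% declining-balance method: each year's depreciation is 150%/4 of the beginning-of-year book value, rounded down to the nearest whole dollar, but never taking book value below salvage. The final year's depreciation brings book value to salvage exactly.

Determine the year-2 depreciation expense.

Depreciable base = $308,596 − $35,700 = $272,896.
Year 1: ⌊$308,596 × 150%/4⌋ = $115,723. Book value $192,873.
Year 2: ⌊$192,873 × 150%/4⌋ = $72,327. Book value $120,546.

$72,327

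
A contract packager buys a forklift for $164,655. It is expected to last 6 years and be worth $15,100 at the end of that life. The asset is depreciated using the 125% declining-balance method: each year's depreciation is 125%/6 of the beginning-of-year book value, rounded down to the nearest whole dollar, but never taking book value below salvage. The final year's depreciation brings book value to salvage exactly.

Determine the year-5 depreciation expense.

Depreciable base = $164,655 − $15,100 = $149,555.
Year 1: ⌊$164,655 × 125%/6⌋ = $34,303. Book value $130,352.
Year 2: ⌊$130,352 × 125%/6⌋ = $27,156. Book value $103,196.
Year 3: ⌊$103,196 × 125%/6⌋ = $21,499. Book value $81,697.
Year 4: ⌊$81,697 × 125%/6⌋ = $17,020. Book value $64,677.
Year 5: ⌊$64,677 × 125%/6⌋ = $13,474. Book value $51,203.

$13,474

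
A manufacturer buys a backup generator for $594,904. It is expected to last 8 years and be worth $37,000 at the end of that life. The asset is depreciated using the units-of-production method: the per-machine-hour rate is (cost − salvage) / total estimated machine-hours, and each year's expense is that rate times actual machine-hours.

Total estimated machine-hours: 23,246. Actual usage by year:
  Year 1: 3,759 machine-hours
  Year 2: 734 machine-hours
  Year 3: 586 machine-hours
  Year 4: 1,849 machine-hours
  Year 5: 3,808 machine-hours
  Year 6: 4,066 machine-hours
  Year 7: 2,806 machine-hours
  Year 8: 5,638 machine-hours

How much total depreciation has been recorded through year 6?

$355,248

Depreciable base = $594,904 − $37,000 = $557,904.
Rate = $557,904 / 23,246 machine-hours = $24 per machine-hour.
Year 1: 3,759 × $24 = $90,216. Book value $504,688.
Year 2: 734 × $24 = $17,616. Book value $487,072.
Year 3: 586 × $24 = $14,064. Book value $473,008.
Year 4: 1,849 × $24 = $44,376. Book value $428,632.
Year 5: 3,808 × $24 = $91,392. Book value $337,240.
Year 6: 4,066 × $24 = $97,584. Book value $239,656.
Accumulated through year 6 = $594,904 − $239,656 = $355,248.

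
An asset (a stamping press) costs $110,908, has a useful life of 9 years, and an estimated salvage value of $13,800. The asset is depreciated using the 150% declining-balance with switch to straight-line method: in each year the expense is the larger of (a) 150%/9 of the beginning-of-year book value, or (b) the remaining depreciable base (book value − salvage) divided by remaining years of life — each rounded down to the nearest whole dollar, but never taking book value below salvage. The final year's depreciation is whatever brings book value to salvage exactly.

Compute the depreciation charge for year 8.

$7,693

Depreciable base = $110,908 − $13,800 = $97,108.
Year 1: DB = ⌊$110,908 × 150%/9⌋ = $18,484; SL = ⌊$97,108/9⌋ = $10,789 → take DB $18,484. Book value $92,424.
Year 2: DB = ⌊$92,424 × 150%/9⌋ = $15,404; SL = ⌊$78,624/8⌋ = $9,828 → take DB $15,404. Book value $77,020.
Year 3: DB = ⌊$77,020 × 150%/9⌋ = $12,836; SL = ⌊$63,220/7⌋ = $9,031 → take DB $12,836. Book value $64,184.
Year 4: DB = ⌊$64,184 × 150%/9⌋ = $10,697; SL = ⌊$50,384/6⌋ = $8,397 → take DB $10,697. Book value $53,487.
Year 5: DB = ⌊$53,487 × 150%/9⌋ = $8,914; SL = ⌊$39,687/5⌋ = $7,937 → take DB $8,914. Book value $44,573.
Year 6: DB = ⌊$44,573 × 150%/9⌋ = $7,428; SL = ⌊$30,773/4⌋ = $7,693 → take SL $7,693. Book value $36,880.
Year 7: DB = ⌊$36,880 × 150%/9⌋ = $6,146; SL = ⌊$23,080/3⌋ = $7,693 → take SL $7,693. Book value $29,187.
Year 8: DB = ⌊$29,187 × 150%/9⌋ = $4,864; SL = ⌊$15,387/2⌋ = $7,693 → take SL $7,693. Book value $21,494.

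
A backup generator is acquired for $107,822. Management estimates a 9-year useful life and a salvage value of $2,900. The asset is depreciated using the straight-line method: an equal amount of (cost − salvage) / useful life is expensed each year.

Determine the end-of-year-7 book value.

$26,216

Depreciable base = $107,822 − $2,900 = $104,922.
Annual expense = $104,922 / 9 = $11,658.
End of year 1: book value $96,164.
End of year 2: book value $84,506.
End of year 3: book value $72,848.
End of year 4: book value $61,190.
End of year 5: book value $49,532.
End of year 6: book value $37,874.
End of year 7: book value $26,216.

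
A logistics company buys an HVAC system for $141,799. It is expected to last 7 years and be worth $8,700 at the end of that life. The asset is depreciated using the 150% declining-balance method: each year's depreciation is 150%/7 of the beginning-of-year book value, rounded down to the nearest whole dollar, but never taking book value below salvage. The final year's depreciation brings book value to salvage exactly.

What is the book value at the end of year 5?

$42,463

Depreciable base = $141,799 − $8,700 = $133,099.
Year 1: ⌊$141,799 × 150%/7⌋ = $30,385. Book value $111,414.
Year 2: ⌊$111,414 × 150%/7⌋ = $23,874. Book value $87,540.
Year 3: ⌊$87,540 × 150%/7⌋ = $18,758. Book value $68,782.
Year 4: ⌊$68,782 × 150%/7⌋ = $14,739. Book value $54,043.
Year 5: ⌊$54,043 × 150%/7⌋ = $11,580. Book value $42,463.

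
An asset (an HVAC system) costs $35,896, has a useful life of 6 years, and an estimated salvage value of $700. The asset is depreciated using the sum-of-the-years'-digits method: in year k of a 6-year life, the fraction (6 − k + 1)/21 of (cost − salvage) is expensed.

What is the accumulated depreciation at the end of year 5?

Depreciable base = $35,896 − $700 = $35,196.
Sum of the years' digits = 6+5+4+3+2+1 = 21.
Year 1: $35,196 × 6/21 = $10,056. Book value $25,840.
Year 2: $35,196 × 5/21 = $8,380. Book value $17,460.
Year 3: $35,196 × 4/21 = $6,704. Book value $10,756.
Year 4: $35,196 × 3/21 = $5,028. Book value $5,728.
Year 5: $35,196 × 2/21 = $3,352. Book value $2,376.
Accumulated through year 5 = $35,896 − $2,376 = $33,520.

$33,520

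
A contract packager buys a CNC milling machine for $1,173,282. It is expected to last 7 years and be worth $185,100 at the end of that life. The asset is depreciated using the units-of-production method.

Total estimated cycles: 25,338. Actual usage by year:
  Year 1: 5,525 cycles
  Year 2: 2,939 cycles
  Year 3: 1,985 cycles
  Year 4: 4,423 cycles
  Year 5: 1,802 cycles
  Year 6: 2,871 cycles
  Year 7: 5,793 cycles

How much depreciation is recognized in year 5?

Depreciable base = $1,173,282 − $185,100 = $988,182.
Rate = $988,182 / 25,338 cycles = $39 per cycle.
Year 1: 5,525 × $39 = $215,475. Book value $957,807.
Year 2: 2,939 × $39 = $114,621. Book value $843,186.
Year 3: 1,985 × $39 = $77,415. Book value $765,771.
Year 4: 4,423 × $39 = $172,497. Book value $593,274.
Year 5: 1,802 × $39 = $70,278. Book value $522,996.

$70,278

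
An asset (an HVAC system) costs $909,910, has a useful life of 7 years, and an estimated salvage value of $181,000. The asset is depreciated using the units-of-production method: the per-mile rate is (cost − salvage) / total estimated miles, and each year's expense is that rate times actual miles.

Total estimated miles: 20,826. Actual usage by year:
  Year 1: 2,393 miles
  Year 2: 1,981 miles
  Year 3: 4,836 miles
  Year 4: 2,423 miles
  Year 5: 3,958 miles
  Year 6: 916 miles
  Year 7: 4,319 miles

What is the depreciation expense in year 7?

$151,165

Depreciable base = $909,910 − $181,000 = $728,910.
Rate = $728,910 / 20,826 miles = $35 per mile.
Year 1: 2,393 × $35 = $83,755. Book value $826,155.
Year 2: 1,981 × $35 = $69,335. Book value $756,820.
Year 3: 4,836 × $35 = $169,260. Book value $587,560.
Year 4: 2,423 × $35 = $84,805. Book value $502,755.
Year 5: 3,958 × $35 = $138,530. Book value $364,225.
Year 6: 916 × $35 = $32,060. Book value $332,165.
Year 7: 4,319 × $35 = $151,165. Book value $181,000.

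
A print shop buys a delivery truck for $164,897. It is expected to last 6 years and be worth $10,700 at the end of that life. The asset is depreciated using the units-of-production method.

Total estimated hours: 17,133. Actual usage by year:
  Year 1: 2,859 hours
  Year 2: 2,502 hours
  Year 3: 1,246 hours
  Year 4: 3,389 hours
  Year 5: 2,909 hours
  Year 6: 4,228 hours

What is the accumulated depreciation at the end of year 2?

Depreciable base = $164,897 − $10,700 = $154,197.
Rate = $154,197 / 17,133 hours = $9 per hour.
Year 1: 2,859 × $9 = $25,731. Book value $139,166.
Year 2: 2,502 × $9 = $22,518. Book value $116,648.
Accumulated through year 2 = $164,897 − $116,648 = $48,249.

$48,249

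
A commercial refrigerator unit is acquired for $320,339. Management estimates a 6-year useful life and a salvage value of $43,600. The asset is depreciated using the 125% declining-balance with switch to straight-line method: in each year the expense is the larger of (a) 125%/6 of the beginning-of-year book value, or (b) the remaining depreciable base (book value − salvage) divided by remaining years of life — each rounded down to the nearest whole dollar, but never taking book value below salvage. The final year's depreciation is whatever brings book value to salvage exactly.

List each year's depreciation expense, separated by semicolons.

Depreciable base = $320,339 − $43,600 = $276,739.
Year 1: DB = ⌊$320,339 × 125%/6⌋ = $66,737; SL = ⌊$276,739/6⌋ = $46,123 → take DB $66,737. Book value $253,602.
Year 2: DB = ⌊$253,602 × 125%/6⌋ = $52,833; SL = ⌊$210,002/5⌋ = $42,000 → take DB $52,833. Book value $200,769.
Year 3: DB = ⌊$200,769 × 125%/6⌋ = $41,826; SL = ⌊$157,169/4⌋ = $39,292 → take DB $41,826. Book value $158,943.
Year 4: DB = ⌊$158,943 × 125%/6⌋ = $33,113; SL = ⌊$115,343/3⌋ = $38,447 → take SL $38,447. Book value $120,496.
Year 5: DB = ⌊$120,496 × 125%/6⌋ = $25,103; SL = ⌊$76,896/2⌋ = $38,448 → take SL $38,448. Book value $82,048.
Year 6 (final): $82,048 − $43,600 = $38,448. Book value $43,600.

$66,737; $52,833; $41,826; $38,447; $38,448; $38,448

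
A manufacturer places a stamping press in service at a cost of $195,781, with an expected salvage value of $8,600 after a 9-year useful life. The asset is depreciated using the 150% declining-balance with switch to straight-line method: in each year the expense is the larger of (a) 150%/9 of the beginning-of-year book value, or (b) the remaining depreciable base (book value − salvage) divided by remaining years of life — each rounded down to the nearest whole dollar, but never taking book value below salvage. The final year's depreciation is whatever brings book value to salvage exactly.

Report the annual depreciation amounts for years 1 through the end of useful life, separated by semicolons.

$32,630; $27,191; $22,660; $18,883; $17,163; $17,163; $17,163; $17,164; $17,164

Depreciable base = $195,781 − $8,600 = $187,181.
Year 1: DB = ⌊$195,781 × 150%/9⌋ = $32,630; SL = ⌊$187,181/9⌋ = $20,797 → take DB $32,630. Book value $163,151.
Year 2: DB = ⌊$163,151 × 150%/9⌋ = $27,191; SL = ⌊$154,551/8⌋ = $19,318 → take DB $27,191. Book value $135,960.
Year 3: DB = ⌊$135,960 × 150%/9⌋ = $22,660; SL = ⌊$127,360/7⌋ = $18,194 → take DB $22,660. Book value $113,300.
Year 4: DB = ⌊$113,300 × 150%/9⌋ = $18,883; SL = ⌊$104,700/6⌋ = $17,450 → take DB $18,883. Book value $94,417.
Year 5: DB = ⌊$94,417 × 150%/9⌋ = $15,736; SL = ⌊$85,817/5⌋ = $17,163 → take SL $17,163. Book value $77,254.
Year 6: DB = ⌊$77,254 × 150%/9⌋ = $12,875; SL = ⌊$68,654/4⌋ = $17,163 → take SL $17,163. Book value $60,091.
Year 7: DB = ⌊$60,091 × 150%/9⌋ = $10,015; SL = ⌊$51,491/3⌋ = $17,163 → take SL $17,163. Book value $42,928.
Year 8: DB = ⌊$42,928 × 150%/9⌋ = $7,154; SL = ⌊$34,328/2⌋ = $17,164 → take SL $17,164. Book value $25,764.
Year 9 (final): $25,764 − $8,600 = $17,164. Book value $8,600.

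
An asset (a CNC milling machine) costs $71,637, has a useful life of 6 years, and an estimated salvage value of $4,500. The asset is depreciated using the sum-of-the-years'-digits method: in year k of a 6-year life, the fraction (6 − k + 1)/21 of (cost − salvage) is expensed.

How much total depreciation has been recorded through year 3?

$47,955

Depreciable base = $71,637 − $4,500 = $67,137.
Sum of the years' digits = 6+5+4+3+2+1 = 21.
Year 1: $67,137 × 6/21 = $19,182. Book value $52,455.
Year 2: $67,137 × 5/21 = $15,985. Book value $36,470.
Year 3: $67,137 × 4/21 = $12,788. Book value $23,682.
Accumulated through year 3 = $71,637 − $23,682 = $47,955.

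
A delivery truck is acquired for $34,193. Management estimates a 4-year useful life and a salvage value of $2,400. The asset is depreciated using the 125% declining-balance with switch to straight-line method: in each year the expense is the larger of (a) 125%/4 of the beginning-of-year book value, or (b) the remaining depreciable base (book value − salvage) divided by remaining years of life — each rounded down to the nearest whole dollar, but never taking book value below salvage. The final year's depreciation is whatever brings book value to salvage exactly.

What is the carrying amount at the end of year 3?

$9,281

Depreciable base = $34,193 − $2,400 = $31,793.
Year 1: DB = ⌊$34,193 × 125%/4⌋ = $10,685; SL = ⌊$31,793/4⌋ = $7,948 → take DB $10,685. Book value $23,508.
Year 2: DB = ⌊$23,508 × 125%/4⌋ = $7,346; SL = ⌊$21,108/3⌋ = $7,036 → take DB $7,346. Book value $16,162.
Year 3: DB = ⌊$16,162 × 125%/4⌋ = $5,050; SL = ⌊$13,762/2⌋ = $6,881 → take SL $6,881. Book value $9,281.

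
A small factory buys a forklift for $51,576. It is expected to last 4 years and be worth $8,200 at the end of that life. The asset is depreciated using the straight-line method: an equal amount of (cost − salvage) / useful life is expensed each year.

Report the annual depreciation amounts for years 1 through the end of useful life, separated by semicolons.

$10,844; $10,844; $10,844; $10,844

Depreciable base = $51,576 − $8,200 = $43,376.
Annual expense = $43,376 / 4 = $10,844.
End of year 1: book value $40,732.
End of year 2: book value $29,888.
End of year 3: book value $19,044.
End of year 4: book value $8,200.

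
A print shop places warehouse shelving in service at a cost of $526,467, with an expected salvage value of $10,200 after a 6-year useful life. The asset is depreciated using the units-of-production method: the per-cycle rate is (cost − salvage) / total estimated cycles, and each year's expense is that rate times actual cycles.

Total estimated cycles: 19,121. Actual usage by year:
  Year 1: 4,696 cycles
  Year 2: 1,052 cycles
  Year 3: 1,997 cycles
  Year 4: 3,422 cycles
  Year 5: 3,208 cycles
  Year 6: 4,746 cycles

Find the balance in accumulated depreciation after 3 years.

Depreciable base = $526,467 − $10,200 = $516,267.
Rate = $516,267 / 19,121 cycles = $27 per cycle.
Year 1: 4,696 × $27 = $126,792. Book value $399,675.
Year 2: 1,052 × $27 = $28,404. Book value $371,271.
Year 3: 1,997 × $27 = $53,919. Book value $317,352.
Accumulated through year 3 = $526,467 − $317,352 = $209,115.

$209,115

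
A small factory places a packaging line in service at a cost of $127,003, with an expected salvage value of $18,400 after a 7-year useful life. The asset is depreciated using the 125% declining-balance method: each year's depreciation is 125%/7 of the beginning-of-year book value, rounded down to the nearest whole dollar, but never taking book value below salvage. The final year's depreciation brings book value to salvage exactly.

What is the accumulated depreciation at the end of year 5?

Depreciable base = $127,003 − $18,400 = $108,603.
Year 1: ⌊$127,003 × 125%/7⌋ = $22,679. Book value $104,324.
Year 2: ⌊$104,324 × 125%/7⌋ = $18,629. Book value $85,695.
Year 3: ⌊$85,695 × 125%/7⌋ = $15,302. Book value $70,393.
Year 4: ⌊$70,393 × 125%/7⌋ = $12,570. Book value $57,823.
Year 5: ⌊$57,823 × 125%/7⌋ = $10,325. Book value $47,498.
Accumulated through year 5 = $127,003 − $47,498 = $79,505.

$79,505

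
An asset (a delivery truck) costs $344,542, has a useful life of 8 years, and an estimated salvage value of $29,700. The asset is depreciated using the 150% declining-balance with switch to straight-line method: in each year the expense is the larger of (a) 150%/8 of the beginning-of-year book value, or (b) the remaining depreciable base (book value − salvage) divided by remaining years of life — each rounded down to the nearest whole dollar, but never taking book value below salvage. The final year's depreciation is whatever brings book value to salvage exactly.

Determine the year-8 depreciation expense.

Depreciable base = $344,542 − $29,700 = $314,842.
Year 1: DB = ⌊$344,542 × 150%/8⌋ = $64,601; SL = ⌊$314,842/8⌋ = $39,355 → take DB $64,601. Book value $279,941.
Year 2: DB = ⌊$279,941 × 150%/8⌋ = $52,488; SL = ⌊$250,241/7⌋ = $35,748 → take DB $52,488. Book value $227,453.
Year 3: DB = ⌊$227,453 × 150%/8⌋ = $42,647; SL = ⌊$197,753/6⌋ = $32,958 → take DB $42,647. Book value $184,806.
Year 4: DB = ⌊$184,806 × 150%/8⌋ = $34,651; SL = ⌊$155,106/5⌋ = $31,021 → take DB $34,651. Book value $150,155.
Year 5: DB = ⌊$150,155 × 150%/8⌋ = $28,154; SL = ⌊$120,455/4⌋ = $30,113 → take SL $30,113. Book value $120,042.
Year 6: DB = ⌊$120,042 × 150%/8⌋ = $22,507; SL = ⌊$90,342/3⌋ = $30,114 → take SL $30,114. Book value $89,928.
Year 7: DB = ⌊$89,928 × 150%/8⌋ = $16,861; SL = ⌊$60,228/2⌋ = $30,114 → take SL $30,114. Book value $59,814.
Year 8 (final): $59,814 − $29,700 = $30,114. Book value $29,700.

$30,114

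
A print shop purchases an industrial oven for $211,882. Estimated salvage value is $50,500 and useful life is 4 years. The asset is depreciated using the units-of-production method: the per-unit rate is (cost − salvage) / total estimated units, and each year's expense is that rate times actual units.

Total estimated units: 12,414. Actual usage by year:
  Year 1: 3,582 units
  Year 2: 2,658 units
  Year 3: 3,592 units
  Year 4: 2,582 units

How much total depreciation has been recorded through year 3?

Depreciable base = $211,882 − $50,500 = $161,382.
Rate = $161,382 / 12,414 units = $13 per unit.
Year 1: 3,582 × $13 = $46,566. Book value $165,316.
Year 2: 2,658 × $13 = $34,554. Book value $130,762.
Year 3: 3,592 × $13 = $46,696. Book value $84,066.
Accumulated through year 3 = $211,882 − $84,066 = $127,816.

$127,816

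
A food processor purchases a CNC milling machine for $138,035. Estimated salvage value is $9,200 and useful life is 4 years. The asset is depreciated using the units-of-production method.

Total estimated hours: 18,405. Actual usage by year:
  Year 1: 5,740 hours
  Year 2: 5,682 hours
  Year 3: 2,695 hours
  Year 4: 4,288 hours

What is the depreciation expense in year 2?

Depreciable base = $138,035 − $9,200 = $128,835.
Rate = $128,835 / 18,405 hours = $7 per hour.
Year 1: 5,740 × $7 = $40,180. Book value $97,855.
Year 2: 5,682 × $7 = $39,774. Book value $58,081.

$39,774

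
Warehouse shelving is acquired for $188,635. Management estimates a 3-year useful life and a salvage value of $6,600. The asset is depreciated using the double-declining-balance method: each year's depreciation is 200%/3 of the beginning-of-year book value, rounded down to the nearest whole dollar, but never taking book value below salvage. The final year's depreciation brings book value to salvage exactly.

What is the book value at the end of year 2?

$20,960

Depreciable base = $188,635 − $6,600 = $182,035.
Year 1: ⌊$188,635 × 200%/3⌋ = $125,756. Book value $62,879.
Year 2: ⌊$62,879 × 200%/3⌋ = $41,919. Book value $20,960.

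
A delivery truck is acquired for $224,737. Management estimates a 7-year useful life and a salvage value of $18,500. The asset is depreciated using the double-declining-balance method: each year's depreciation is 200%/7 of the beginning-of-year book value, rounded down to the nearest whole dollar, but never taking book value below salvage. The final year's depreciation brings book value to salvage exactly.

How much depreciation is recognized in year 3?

$32,760

Depreciable base = $224,737 − $18,500 = $206,237.
Year 1: ⌊$224,737 × 200%/7⌋ = $64,210. Book value $160,527.
Year 2: ⌊$160,527 × 200%/7⌋ = $45,864. Book value $114,663.
Year 3: ⌊$114,663 × 200%/7⌋ = $32,760. Book value $81,903.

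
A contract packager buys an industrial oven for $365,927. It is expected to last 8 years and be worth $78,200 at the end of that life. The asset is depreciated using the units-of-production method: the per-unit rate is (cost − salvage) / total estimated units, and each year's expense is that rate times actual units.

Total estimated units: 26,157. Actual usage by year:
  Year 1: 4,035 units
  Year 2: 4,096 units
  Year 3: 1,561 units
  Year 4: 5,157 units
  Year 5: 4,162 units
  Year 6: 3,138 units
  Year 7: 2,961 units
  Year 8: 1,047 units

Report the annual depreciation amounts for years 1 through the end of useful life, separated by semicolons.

$44,385; $45,056; $17,171; $56,727; $45,782; $34,518; $32,571; $11,517

Depreciable base = $365,927 − $78,200 = $287,727.
Rate = $287,727 / 26,157 units = $11 per unit.
Year 1: 4,035 × $11 = $44,385. Book value $321,542.
Year 2: 4,096 × $11 = $45,056. Book value $276,486.
Year 3: 1,561 × $11 = $17,171. Book value $259,315.
Year 4: 5,157 × $11 = $56,727. Book value $202,588.
Year 5: 4,162 × $11 = $45,782. Book value $156,806.
Year 6: 3,138 × $11 = $34,518. Book value $122,288.
Year 7: 2,961 × $11 = $32,571. Book value $89,717.
Year 8: 1,047 × $11 = $11,517. Book value $78,200.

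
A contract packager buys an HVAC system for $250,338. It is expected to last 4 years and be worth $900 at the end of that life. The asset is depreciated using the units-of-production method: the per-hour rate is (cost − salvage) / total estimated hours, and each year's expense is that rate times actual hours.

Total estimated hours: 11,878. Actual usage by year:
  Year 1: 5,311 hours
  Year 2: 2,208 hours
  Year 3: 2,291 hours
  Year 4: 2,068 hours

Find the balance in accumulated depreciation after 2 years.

$157,899

Depreciable base = $250,338 − $900 = $249,438.
Rate = $249,438 / 11,878 hours = $21 per hour.
Year 1: 5,311 × $21 = $111,531. Book value $138,807.
Year 2: 2,208 × $21 = $46,368. Book value $92,439.
Accumulated through year 2 = $250,338 − $92,439 = $157,899.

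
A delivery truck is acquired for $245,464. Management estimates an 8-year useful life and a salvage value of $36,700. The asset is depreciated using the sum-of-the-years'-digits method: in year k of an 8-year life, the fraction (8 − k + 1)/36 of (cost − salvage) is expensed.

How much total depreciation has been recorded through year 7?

$202,965

Depreciable base = $245,464 − $36,700 = $208,764.
Sum of the years' digits = 8+7+6+5+4+3+2+1 = 36.
Year 1: $208,764 × 8/36 = $46,392. Book value $199,072.
Year 2: $208,764 × 7/36 = $40,593. Book value $158,479.
Year 3: $208,764 × 6/36 = $34,794. Book value $123,685.
Year 4: $208,764 × 5/36 = $28,995. Book value $94,690.
Year 5: $208,764 × 4/36 = $23,196. Book value $71,494.
Year 6: $208,764 × 3/36 = $17,397. Book value $54,097.
Year 7: $208,764 × 2/36 = $11,598. Book value $42,499.
Accumulated through year 7 = $245,464 − $42,499 = $202,965.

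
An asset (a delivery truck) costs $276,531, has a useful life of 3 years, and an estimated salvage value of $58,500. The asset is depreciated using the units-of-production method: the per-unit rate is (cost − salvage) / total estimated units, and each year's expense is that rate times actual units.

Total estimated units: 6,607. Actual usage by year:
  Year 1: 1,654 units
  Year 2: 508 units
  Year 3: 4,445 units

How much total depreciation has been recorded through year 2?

Depreciable base = $276,531 − $58,500 = $218,031.
Rate = $218,031 / 6,607 units = $33 per unit.
Year 1: 1,654 × $33 = $54,582. Book value $221,949.
Year 2: 508 × $33 = $16,764. Book value $205,185.
Accumulated through year 2 = $276,531 − $205,185 = $71,346.

$71,346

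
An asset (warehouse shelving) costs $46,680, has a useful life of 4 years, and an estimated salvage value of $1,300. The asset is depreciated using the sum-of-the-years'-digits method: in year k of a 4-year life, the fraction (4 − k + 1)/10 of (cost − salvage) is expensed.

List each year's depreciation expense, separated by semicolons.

$18,152; $13,614; $9,076; $4,538

Depreciable base = $46,680 − $1,300 = $45,380.
Sum of the years' digits = 4+3+2+1 = 10.
Year 1: $45,380 × 4/10 = $18,152. Book value $28,528.
Year 2: $45,380 × 3/10 = $13,614. Book value $14,914.
Year 3: $45,380 × 2/10 = $9,076. Book value $5,838.
Year 4: $45,380 × 1/10 = $4,538. Book value $1,300.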